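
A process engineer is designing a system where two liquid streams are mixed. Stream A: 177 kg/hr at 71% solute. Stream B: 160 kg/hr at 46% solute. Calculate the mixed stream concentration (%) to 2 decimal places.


Mass balance on solute: F1*x1 + F2*x2 = F3*x3
F3 = F1 + F2 = 177 + 160 = 337 kg/hr
x3 = (F1*x1 + F2*x2)/F3
x3 = (177*0.71 + 160*0.46) / 337
x3 = 59.13%


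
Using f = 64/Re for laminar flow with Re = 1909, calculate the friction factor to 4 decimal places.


f = 64 / Re
f = 64 / 1909
f = 0.0335


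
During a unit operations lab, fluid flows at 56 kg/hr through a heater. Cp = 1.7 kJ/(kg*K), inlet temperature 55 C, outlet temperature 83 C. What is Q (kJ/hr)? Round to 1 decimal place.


Q = m_dot * Cp * (T2 - T1)
Q = 56 * 1.7 * (83 - 55)
Q = 56 * 1.7 * 28
Q = 2665.6 kJ/hr


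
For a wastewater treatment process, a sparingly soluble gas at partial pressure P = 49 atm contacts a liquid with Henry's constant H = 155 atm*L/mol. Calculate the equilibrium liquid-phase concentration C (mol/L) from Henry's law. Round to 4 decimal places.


C = P / H
C = 49 / 155
C = 0.3161 mol/L


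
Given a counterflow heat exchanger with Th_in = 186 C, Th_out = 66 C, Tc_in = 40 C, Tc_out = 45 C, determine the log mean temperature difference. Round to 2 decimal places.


dT1 = Th_in - Tc_out = 186 - 45 = 141
dT2 = Th_out - Tc_in = 66 - 40 = 26
LMTD = (dT1 - dT2) / ln(dT1/dT2)
LMTD = (141 - 26) / ln(141/26)
LMTD = 68.02 K


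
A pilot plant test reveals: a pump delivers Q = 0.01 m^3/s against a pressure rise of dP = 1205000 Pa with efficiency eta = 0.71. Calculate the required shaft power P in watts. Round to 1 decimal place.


P = Q * dP / eta
P = 0.01 * 1205000 / 0.71
P = 12050.0 / 0.71
P = 16971.8 W


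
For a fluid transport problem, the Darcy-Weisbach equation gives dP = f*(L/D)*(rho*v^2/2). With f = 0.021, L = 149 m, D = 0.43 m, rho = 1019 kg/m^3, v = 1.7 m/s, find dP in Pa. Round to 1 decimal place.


dP = f * (L/D) * (rho*v^2/2)
dP = 0.021 * (149/0.43) * (1019*1.7^2/2)
L/D = 346.51162791
rho*v^2/2 = 1019*2.89/2 = 1472.455
dP = 0.021 * 346.51162791 * 1472.455
dP = 10714.7 Pa


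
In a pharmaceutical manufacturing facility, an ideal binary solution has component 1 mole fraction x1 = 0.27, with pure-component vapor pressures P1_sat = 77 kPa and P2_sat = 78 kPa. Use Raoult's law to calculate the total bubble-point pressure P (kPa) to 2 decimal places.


P = x1*P1_sat + x2*P2_sat
x2 = 1 - x1 = 1 - 0.27 = 0.73
P = 0.27*77 + 0.73*78
P = 20.79 + 56.94
P = 77.73 kPa


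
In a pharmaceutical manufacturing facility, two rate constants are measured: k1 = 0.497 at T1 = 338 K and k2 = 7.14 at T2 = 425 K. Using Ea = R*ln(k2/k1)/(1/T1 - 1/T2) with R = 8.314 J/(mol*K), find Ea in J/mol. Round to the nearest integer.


Ea = R * ln(k2/k1) / (1/T1 - 1/T2)
ln(k2/k1) = ln(7.14/0.497) = 2.664878
1/T1 - 1/T2 = 1/338 - 1/425 = 0.000605638705
Ea = 8.314 * 2.664878 / 0.000605638705
Ea = 36583 J/mol


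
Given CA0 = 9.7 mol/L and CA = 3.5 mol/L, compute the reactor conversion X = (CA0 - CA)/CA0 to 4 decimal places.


X = (CA0 - CA) / CA0
X = (9.7 - 3.5) / 9.7
X = 6.2 / 9.7
X = 0.6392


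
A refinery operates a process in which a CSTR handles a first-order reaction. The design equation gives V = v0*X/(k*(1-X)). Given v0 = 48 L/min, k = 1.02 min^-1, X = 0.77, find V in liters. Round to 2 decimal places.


V = v0 * X / (k * (1 - X))
V = 48 * 0.77 / (1.02 * (1 - 0.77))
V = 36.96 / (1.02 * 0.23)
V = 36.96 / 0.2346
V = 157.54 L


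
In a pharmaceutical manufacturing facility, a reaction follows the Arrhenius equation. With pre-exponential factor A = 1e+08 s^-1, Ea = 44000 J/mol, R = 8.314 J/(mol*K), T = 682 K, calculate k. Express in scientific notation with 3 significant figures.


k = A * exp(-Ea/(R*T))
k = 1e+08 * exp(-44000 / (8.314 * 682))
k = 1e+08 * exp(-7.759939)
k = 4.26e+04


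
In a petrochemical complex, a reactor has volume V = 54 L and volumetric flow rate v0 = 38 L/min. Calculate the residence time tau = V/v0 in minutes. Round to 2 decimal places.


tau = V / v0
tau = 54 / 38
tau = 1.42 min


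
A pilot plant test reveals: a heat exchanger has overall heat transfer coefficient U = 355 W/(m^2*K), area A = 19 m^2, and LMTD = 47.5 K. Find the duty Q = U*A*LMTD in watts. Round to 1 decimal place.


Q = U * A * LMTD
Q = 355 * 19 * 47.5
Q = 320387.5 W


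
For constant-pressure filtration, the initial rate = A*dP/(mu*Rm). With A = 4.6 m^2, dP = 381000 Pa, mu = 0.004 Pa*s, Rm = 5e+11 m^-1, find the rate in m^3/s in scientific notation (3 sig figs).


rate = A * dP / (mu * Rm)
rate = 4.6 * 381000 / (0.004 * 5e+11)
rate = 1752600.0 / 2.000e+09
rate = 8.76e-04 m^3/s


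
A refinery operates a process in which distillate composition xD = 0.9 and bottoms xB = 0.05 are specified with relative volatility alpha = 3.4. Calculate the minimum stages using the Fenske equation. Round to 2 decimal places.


N_min = ln((xD*(1-xB))/(xB*(1-xD))) / ln(alpha)
Numerator inside ln: 0.855 / 0.005 = 171.0
ln(171.0) = 5.141664
ln(alpha) = ln(3.4) = 1.223775
N_min = 5.141664 / 1.223775 = 4.20


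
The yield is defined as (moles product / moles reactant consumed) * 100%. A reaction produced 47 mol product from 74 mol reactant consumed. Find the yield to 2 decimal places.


Yield = (moles product / moles consumed) * 100%
Yield = (47 / 74) * 100
Yield = 0.6351 * 100
Yield = 63.51%


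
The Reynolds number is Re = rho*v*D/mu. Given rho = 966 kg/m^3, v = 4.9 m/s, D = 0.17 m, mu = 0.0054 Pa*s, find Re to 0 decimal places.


Re = rho * v * D / mu
Re = 966 * 4.9 * 0.17 / 0.0054
Re = 804.678 / 0.0054
Re = 149014


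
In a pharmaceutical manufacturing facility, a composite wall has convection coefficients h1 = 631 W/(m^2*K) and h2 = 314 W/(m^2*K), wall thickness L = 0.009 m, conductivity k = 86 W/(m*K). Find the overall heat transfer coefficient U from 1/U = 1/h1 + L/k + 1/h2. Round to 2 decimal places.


1/U = 1/h1 + L/k + 1/h2
1/U = 1/631 + 0.009/86 + 1/314
1/U = 0.0015847861 + 0.0001046512 + 0.0031847134
1/U = 0.0048741507
U = 205.16 W/(m^2*K)


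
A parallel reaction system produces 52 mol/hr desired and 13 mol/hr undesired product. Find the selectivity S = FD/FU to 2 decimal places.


S = desired product rate / undesired product rate
S = 52 / 13
S = 4.00


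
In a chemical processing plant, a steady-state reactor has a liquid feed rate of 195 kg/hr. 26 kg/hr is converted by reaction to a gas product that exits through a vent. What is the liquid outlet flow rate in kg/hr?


Steady-state mass balance on the main outlet: F_out = F_in - F_removed
F_out = 195 - 26
F_out = 169 kg/hr


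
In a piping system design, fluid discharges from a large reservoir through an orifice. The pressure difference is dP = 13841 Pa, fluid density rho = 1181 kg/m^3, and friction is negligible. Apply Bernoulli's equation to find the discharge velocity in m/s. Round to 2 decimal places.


v = sqrt(2*dP/rho)
v = sqrt(2*13841/1181)
v = sqrt(23.439458)
v = 4.84 m/s


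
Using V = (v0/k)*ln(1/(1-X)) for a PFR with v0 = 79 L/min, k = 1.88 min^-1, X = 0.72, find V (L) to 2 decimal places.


V = (v0/k) * ln(1/(1-X))
V = (79/1.88) * ln(1/(1-0.72))
V = 42.021277 * ln(3.571429)
V = 42.021277 * 1.272966
V = 53.49 L


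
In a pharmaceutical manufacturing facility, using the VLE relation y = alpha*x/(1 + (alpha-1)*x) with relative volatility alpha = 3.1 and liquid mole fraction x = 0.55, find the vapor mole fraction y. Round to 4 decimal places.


y = alpha*x / (1 + (alpha-1)*x)
y = 3.1*0.55 / (1 + (3.1-1)*0.55)
y = 1.705 / (1 + 1.155)
y = 1.705 / 2.155
y = 0.7912


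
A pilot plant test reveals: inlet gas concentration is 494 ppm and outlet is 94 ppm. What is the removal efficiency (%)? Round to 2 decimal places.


Efficiency = (G_in - G_out) / G_in * 100%
Efficiency = (494 - 94) / 494 * 100
Efficiency = 400 / 494 * 100
Efficiency = 80.97%


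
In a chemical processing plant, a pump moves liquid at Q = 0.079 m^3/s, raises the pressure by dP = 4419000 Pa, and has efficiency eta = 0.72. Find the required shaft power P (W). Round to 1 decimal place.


P = Q * dP / eta
P = 0.079 * 4419000 / 0.72
P = 349101.0 / 0.72
P = 484862.5 W


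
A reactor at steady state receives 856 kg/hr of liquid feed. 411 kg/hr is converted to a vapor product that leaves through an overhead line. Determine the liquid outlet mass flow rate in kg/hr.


Steady-state mass balance on the main outlet: F_out = F_in - F_removed
F_out = 856 - 411
F_out = 445 kg/hr


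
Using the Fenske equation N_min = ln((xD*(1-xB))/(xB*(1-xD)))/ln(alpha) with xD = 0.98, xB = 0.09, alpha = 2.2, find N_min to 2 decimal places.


N_min = ln((xD*(1-xB))/(xB*(1-xD))) / ln(alpha)
Numerator inside ln: 0.8918 / 0.0018 = 495.444444
ln(495.444444) = 6.205455
ln(alpha) = ln(2.2) = 0.788457
N_min = 6.205455 / 0.788457 = 7.87


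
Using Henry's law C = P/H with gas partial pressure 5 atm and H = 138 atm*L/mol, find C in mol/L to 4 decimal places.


C = P / H
C = 5 / 138
C = 0.0362 mol/L


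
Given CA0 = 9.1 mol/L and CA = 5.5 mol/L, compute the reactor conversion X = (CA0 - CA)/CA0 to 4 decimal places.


X = (CA0 - CA) / CA0
X = (9.1 - 5.5) / 9.1
X = 3.6 / 9.1
X = 0.3956


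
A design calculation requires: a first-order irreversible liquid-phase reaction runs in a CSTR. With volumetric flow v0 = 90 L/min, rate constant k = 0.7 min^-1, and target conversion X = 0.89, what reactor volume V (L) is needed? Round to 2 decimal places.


V = v0 * X / (k * (1 - X))
V = 90 * 0.89 / (0.7 * (1 - 0.89))
V = 80.1 / (0.7 * 0.11)
V = 80.1 / 0.077
V = 1040.26 L


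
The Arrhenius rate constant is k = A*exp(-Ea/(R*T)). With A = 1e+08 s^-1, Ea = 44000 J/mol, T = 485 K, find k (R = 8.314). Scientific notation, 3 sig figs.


k = A * exp(-Ea/(R*T))
k = 1e+08 * exp(-44000 / (8.314 * 485))
k = 1e+08 * exp(-10.911914)
k = 1.82e+03


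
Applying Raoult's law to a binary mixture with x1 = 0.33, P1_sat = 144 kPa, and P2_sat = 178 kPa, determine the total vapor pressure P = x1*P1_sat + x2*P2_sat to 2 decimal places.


P = x1*P1_sat + x2*P2_sat
x2 = 1 - x1 = 1 - 0.33 = 0.67
P = 0.33*144 + 0.67*178
P = 47.52 + 119.26
P = 166.78 kPa


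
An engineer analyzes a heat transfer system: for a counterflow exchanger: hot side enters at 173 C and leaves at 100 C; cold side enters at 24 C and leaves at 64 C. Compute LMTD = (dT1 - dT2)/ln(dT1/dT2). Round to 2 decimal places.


dT1 = Th_in - Tc_out = 173 - 64 = 109
dT2 = Th_out - Tc_in = 100 - 24 = 76
LMTD = (dT1 - dT2) / ln(dT1/dT2)
LMTD = (109 - 76) / ln(109/76)
LMTD = 91.51 K


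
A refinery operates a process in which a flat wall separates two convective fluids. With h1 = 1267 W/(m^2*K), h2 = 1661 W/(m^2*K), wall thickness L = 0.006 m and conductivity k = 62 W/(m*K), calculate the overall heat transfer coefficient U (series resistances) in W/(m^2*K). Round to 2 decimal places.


1/U = 1/h1 + L/k + 1/h2
1/U = 1/1267 + 0.006/62 + 1/1661
1/U = 0.000789266 + 9.67742e-05 + 0.000602047
1/U = 0.0014880872
U = 672.00 W/(m^2*K)


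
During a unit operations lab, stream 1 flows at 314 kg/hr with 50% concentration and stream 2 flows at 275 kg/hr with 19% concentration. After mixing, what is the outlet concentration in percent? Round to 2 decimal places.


Mass balance on solute: F1*x1 + F2*x2 = F3*x3
F3 = F1 + F2 = 314 + 275 = 589 kg/hr
x3 = (F1*x1 + F2*x2)/F3
x3 = (314*0.5 + 275*0.19) / 589
x3 = 35.53%


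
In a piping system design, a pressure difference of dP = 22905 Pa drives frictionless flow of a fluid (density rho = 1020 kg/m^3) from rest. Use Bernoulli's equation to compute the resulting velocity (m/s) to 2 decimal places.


v = sqrt(2*dP/rho)
v = sqrt(2*22905/1020)
v = sqrt(44.911765)
v = 6.70 m/s


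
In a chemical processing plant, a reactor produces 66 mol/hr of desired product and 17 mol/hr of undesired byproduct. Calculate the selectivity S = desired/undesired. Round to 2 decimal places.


S = desired product rate / undesired product rate
S = 66 / 17
S = 3.88


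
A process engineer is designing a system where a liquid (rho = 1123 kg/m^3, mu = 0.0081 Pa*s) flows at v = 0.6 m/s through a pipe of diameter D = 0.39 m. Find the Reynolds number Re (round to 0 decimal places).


Re = rho * v * D / mu
Re = 1123 * 0.6 * 0.39 / 0.0081
Re = 262.782 / 0.0081
Re = 32442


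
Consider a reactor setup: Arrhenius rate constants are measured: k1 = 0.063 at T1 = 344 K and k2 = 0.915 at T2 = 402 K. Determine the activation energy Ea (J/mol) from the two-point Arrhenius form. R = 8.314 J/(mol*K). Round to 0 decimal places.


Ea = R * ln(k2/k1) / (1/T1 - 1/T2)
ln(k2/k1) = ln(0.915/0.063) = 2.6757893
1/T1 - 1/T2 = 1/344 - 1/402 = 0.000419414555
Ea = 8.314 * 2.6757893 / 0.000419414555
Ea = 53042 J/mol


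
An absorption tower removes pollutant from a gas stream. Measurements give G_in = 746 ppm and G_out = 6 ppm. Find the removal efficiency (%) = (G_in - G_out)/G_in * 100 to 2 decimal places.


Efficiency = (G_in - G_out) / G_in * 100%
Efficiency = (746 - 6) / 746 * 100
Efficiency = 740 / 746 * 100
Efficiency = 99.20%


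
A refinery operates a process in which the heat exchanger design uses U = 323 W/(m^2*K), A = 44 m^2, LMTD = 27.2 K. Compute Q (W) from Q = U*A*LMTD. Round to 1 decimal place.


Q = U * A * LMTD
Q = 323 * 44 * 27.2
Q = 386566.4 W


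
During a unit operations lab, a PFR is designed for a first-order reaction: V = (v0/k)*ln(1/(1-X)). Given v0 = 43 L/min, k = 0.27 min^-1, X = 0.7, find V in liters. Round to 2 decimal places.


V = (v0/k) * ln(1/(1-X))
V = (43/0.27) * ln(1/(1-0.7))
V = 159.259259 * ln(3.333333)
V = 159.259259 * 1.203973
V = 191.74 L


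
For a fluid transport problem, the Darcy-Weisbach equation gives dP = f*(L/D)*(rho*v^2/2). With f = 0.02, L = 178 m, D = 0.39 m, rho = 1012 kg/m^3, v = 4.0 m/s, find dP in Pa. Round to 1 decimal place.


dP = f * (L/D) * (rho*v^2/2)
dP = 0.02 * (178/0.39) * (1012*4.0^2/2)
L/D = 456.41025641
rho*v^2/2 = 1012*16.0/2 = 8096.0
dP = 0.02 * 456.41025641 * 8096.0
dP = 73901.9 Pa


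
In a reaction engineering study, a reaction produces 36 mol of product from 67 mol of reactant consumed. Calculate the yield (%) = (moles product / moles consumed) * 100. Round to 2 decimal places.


Yield = (moles product / moles consumed) * 100%
Yield = (36 / 67) * 100
Yield = 0.5373 * 100
Yield = 53.73%


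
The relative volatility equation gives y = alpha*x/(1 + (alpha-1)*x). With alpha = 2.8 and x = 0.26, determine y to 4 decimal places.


y = alpha*x / (1 + (alpha-1)*x)
y = 2.8*0.26 / (1 + (2.8-1)*0.26)
y = 0.728 / (1 + 0.468)
y = 0.728 / 1.468
y = 0.4959


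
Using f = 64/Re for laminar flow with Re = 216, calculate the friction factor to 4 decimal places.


f = 64 / Re
f = 64 / 216
f = 0.2963


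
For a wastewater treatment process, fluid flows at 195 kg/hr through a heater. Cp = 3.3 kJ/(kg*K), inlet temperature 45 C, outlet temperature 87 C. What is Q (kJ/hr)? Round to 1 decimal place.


Q = m_dot * Cp * (T2 - T1)
Q = 195 * 3.3 * (87 - 45)
Q = 195 * 3.3 * 42
Q = 27027.0 kJ/hr


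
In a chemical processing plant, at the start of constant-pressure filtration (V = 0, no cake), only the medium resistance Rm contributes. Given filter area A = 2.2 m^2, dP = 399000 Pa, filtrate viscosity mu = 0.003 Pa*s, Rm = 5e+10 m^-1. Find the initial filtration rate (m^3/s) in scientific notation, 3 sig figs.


rate = A * dP / (mu * Rm)
rate = 2.2 * 399000 / (0.003 * 5e+10)
rate = 877800.0 / 1.500e+08
rate = 5.85e-03 m^3/s


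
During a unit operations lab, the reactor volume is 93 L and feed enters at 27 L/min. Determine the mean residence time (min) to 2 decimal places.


tau = V / v0
tau = 93 / 27
tau = 3.44 min


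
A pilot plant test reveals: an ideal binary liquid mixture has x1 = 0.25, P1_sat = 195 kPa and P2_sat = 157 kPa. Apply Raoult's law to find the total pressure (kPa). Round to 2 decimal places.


P = x1*P1_sat + x2*P2_sat
x2 = 1 - x1 = 1 - 0.25 = 0.75
P = 0.25*195 + 0.75*157
P = 48.75 + 117.75
P = 166.50 kPa


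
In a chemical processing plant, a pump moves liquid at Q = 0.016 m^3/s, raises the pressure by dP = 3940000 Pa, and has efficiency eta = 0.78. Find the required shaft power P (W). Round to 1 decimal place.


P = Q * dP / eta
P = 0.016 * 3940000 / 0.78
P = 63040.0 / 0.78
P = 80820.5 W


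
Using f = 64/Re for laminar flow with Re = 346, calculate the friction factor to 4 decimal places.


f = 64 / Re
f = 64 / 346
f = 0.1850


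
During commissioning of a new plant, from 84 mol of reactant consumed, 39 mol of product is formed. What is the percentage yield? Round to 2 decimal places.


Yield = (moles product / moles consumed) * 100%
Yield = (39 / 84) * 100
Yield = 0.4643 * 100
Yield = 46.43%


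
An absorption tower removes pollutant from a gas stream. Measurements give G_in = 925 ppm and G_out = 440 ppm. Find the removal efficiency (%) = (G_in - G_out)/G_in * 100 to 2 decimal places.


Efficiency = (G_in - G_out) / G_in * 100%
Efficiency = (925 - 440) / 925 * 100
Efficiency = 485 / 925 * 100
Efficiency = 52.43%


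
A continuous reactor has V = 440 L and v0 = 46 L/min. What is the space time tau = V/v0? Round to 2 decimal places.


tau = V / v0
tau = 440 / 46
tau = 9.57 min


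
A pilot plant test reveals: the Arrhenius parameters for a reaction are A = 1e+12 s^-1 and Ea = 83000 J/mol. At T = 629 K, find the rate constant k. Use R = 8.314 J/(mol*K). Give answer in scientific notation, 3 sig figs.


k = A * exp(-Ea/(R*T))
k = 1e+12 * exp(-83000 / (8.314 * 629))
k = 1e+12 * exp(-15.87148)
k = 1.28e+05


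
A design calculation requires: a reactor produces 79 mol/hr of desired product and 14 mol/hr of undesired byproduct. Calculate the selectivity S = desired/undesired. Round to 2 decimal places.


S = desired product rate / undesired product rate
S = 79 / 14
S = 5.64


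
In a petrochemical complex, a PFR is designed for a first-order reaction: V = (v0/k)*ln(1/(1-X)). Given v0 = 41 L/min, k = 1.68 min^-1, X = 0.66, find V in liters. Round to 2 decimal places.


V = (v0/k) * ln(1/(1-X))
V = (41/1.68) * ln(1/(1-0.66))
V = 24.404762 * ln(2.941176)
V = 24.404762 * 1.07881
V = 26.33 L


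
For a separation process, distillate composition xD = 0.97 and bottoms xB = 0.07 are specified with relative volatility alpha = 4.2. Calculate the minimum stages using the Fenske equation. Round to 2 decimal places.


N_min = ln((xD*(1-xB))/(xB*(1-xD))) / ln(alpha)
Numerator inside ln: 0.9021 / 0.0021 = 429.571429
ln(429.571429) = 6.062788
ln(alpha) = ln(4.2) = 1.435085
N_min = 6.062788 / 1.435085 = 4.22


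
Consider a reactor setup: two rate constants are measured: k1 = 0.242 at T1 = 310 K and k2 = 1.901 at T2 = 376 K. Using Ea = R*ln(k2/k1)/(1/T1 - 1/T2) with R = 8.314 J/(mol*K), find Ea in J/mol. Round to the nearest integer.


Ea = R * ln(k2/k1) / (1/T1 - 1/T2)
ln(k2/k1) = ln(1.901/0.242) = 2.0611976
1/T1 - 1/T2 = 1/310 - 1/376 = 0.000566231984
Ea = 8.314 * 2.0611976 / 0.000566231984
Ea = 30265 J/mol


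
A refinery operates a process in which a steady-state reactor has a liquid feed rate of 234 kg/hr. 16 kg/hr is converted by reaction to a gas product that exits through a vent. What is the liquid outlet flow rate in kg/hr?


Steady-state mass balance on the main outlet: F_out = F_in - F_removed
F_out = 234 - 16
F_out = 218 kg/hr


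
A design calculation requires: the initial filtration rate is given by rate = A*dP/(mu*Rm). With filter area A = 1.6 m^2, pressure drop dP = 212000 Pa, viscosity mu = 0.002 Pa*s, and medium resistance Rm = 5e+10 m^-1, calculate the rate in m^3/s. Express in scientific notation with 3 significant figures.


rate = A * dP / (mu * Rm)
rate = 1.6 * 212000 / (0.002 * 5e+10)
rate = 339200.0 / 1.000e+08
rate = 3.39e-03 m^3/s


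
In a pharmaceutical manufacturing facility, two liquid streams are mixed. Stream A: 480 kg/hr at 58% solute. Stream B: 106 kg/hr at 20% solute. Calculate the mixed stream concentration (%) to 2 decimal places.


Mass balance on solute: F1*x1 + F2*x2 = F3*x3
F3 = F1 + F2 = 480 + 106 = 586 kg/hr
x3 = (F1*x1 + F2*x2)/F3
x3 = (480*0.58 + 106*0.2) / 586
x3 = 51.13%


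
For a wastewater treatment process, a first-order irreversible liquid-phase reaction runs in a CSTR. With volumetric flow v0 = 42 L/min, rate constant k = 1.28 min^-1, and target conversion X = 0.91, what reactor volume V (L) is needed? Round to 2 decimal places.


V = v0 * X / (k * (1 - X))
V = 42 * 0.91 / (1.28 * (1 - 0.91))
V = 38.22 / (1.28 * 0.09)
V = 38.22 / 0.1152
V = 331.77 L


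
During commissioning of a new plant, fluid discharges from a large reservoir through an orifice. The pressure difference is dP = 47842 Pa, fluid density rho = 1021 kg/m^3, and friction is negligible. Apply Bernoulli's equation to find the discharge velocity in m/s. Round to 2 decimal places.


v = sqrt(2*dP/rho)
v = sqrt(2*47842/1021)
v = sqrt(93.715965)
v = 9.68 m/s


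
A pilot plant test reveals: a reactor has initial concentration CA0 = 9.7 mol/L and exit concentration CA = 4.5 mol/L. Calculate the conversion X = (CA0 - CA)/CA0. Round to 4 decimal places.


X = (CA0 - CA) / CA0
X = (9.7 - 4.5) / 9.7
X = 5.2 / 9.7
X = 0.5361


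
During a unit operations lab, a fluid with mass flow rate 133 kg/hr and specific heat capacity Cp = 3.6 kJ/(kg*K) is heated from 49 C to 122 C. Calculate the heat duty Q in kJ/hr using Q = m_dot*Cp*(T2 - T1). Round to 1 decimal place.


Q = m_dot * Cp * (T2 - T1)
Q = 133 * 3.6 * (122 - 49)
Q = 133 * 3.6 * 73
Q = 34952.4 kJ/hr


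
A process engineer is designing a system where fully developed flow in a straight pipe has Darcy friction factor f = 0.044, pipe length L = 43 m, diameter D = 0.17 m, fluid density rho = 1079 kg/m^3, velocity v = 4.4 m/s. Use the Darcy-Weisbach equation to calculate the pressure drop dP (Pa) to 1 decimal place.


dP = f * (L/D) * (rho*v^2/2)
dP = 0.044 * (43/0.17) * (1079*4.4^2/2)
L/D = 252.94117647
rho*v^2/2 = 1079*19.36/2 = 10444.72
dP = 0.044 * 252.94117647 * 10444.72
dP = 116243.6 Pa


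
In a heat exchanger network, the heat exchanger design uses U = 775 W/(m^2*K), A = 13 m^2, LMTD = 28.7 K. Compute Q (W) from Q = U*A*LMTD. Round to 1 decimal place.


Q = U * A * LMTD
Q = 775 * 13 * 28.7
Q = 289152.5 W


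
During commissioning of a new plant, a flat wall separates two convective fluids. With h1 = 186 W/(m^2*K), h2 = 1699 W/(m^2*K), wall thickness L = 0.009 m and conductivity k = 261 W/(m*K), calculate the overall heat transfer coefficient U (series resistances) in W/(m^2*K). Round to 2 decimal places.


1/U = 1/h1 + L/k + 1/h2
1/U = 1/186 + 0.009/261 + 1/1699
1/U = 0.0053763441 + 3.44828e-05 + 0.0005885815
1/U = 0.0059994084
U = 166.68 W/(m^2*K)


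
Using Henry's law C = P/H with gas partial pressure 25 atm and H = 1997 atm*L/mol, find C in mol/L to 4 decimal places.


C = P / H
C = 25 / 1997
C = 0.0125 mol/L


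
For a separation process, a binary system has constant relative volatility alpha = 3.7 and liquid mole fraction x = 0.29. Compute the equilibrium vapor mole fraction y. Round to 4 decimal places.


y = alpha*x / (1 + (alpha-1)*x)
y = 3.7*0.29 / (1 + (3.7-1)*0.29)
y = 1.073 / (1 + 0.783)
y = 1.073 / 1.783
y = 0.6018


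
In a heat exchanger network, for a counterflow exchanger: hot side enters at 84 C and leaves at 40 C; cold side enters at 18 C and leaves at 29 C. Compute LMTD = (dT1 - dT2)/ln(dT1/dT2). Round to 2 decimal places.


dT1 = Th_in - Tc_out = 84 - 29 = 55
dT2 = Th_out - Tc_in = 40 - 18 = 22
LMTD = (dT1 - dT2) / ln(dT1/dT2)
LMTD = (55 - 22) / ln(55/22)
LMTD = 36.01 K


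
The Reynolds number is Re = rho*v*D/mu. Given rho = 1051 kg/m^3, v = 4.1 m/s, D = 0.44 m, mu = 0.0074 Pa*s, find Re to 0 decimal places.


Re = rho * v * D / mu
Re = 1051 * 4.1 * 0.44 / 0.0074
Re = 1896.004 / 0.0074
Re = 256217


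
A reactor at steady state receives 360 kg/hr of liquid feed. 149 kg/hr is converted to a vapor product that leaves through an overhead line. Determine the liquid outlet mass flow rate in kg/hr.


Steady-state mass balance on the main outlet: F_out = F_in - F_removed
F_out = 360 - 149
F_out = 211 kg/hr


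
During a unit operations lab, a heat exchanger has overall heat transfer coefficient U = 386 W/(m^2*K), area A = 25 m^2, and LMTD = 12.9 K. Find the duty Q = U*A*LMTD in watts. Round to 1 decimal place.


Q = U * A * LMTD
Q = 386 * 25 * 12.9
Q = 124485.0 W


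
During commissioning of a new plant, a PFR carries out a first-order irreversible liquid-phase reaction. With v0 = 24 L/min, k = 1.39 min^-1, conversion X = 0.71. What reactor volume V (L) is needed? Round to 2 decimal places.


V = (v0/k) * ln(1/(1-X))
V = (24/1.39) * ln(1/(1-0.71))
V = 17.266187 * ln(3.448276)
V = 17.266187 * 1.237874
V = 21.37 L


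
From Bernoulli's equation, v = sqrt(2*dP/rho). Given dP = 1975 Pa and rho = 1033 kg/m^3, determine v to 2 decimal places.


v = sqrt(2*dP/rho)
v = sqrt(2*1975/1033)
v = sqrt(3.823814)
v = 1.96 m/s


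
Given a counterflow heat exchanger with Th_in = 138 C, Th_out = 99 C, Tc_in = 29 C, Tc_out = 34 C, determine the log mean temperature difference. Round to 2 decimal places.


dT1 = Th_in - Tc_out = 138 - 34 = 104
dT2 = Th_out - Tc_in = 99 - 29 = 70
LMTD = (dT1 - dT2) / ln(dT1/dT2)
LMTD = (104 - 70) / ln(104/70)
LMTD = 85.88 K


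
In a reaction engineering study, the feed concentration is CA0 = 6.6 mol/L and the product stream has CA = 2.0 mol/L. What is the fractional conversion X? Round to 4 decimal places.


X = (CA0 - CA) / CA0
X = (6.6 - 2.0) / 6.6
X = 4.6 / 6.6
X = 0.6970


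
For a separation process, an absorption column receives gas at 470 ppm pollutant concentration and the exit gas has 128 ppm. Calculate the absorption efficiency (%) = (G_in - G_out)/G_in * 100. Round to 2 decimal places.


Efficiency = (G_in - G_out) / G_in * 100%
Efficiency = (470 - 128) / 470 * 100
Efficiency = 342 / 470 * 100
Efficiency = 72.77%


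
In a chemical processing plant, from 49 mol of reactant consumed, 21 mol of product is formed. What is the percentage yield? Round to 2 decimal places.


Yield = (moles product / moles consumed) * 100%
Yield = (21 / 49) * 100
Yield = 0.4286 * 100
Yield = 42.86%


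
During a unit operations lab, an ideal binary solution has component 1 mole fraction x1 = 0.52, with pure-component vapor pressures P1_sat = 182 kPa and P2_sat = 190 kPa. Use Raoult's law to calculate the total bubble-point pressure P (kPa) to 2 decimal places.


P = x1*P1_sat + x2*P2_sat
x2 = 1 - x1 = 1 - 0.52 = 0.48
P = 0.52*182 + 0.48*190
P = 94.64 + 91.2
P = 185.84 kPa


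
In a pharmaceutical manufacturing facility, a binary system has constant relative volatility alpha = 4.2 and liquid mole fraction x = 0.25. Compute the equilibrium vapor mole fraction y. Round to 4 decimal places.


y = alpha*x / (1 + (alpha-1)*x)
y = 4.2*0.25 / (1 + (4.2-1)*0.25)
y = 1.05 / (1 + 0.8)
y = 1.05 / 1.8
y = 0.5833


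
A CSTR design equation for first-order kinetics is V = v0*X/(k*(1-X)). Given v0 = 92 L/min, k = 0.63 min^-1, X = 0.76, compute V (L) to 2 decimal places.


V = v0 * X / (k * (1 - X))
V = 92 * 0.76 / (0.63 * (1 - 0.76))
V = 69.92 / (0.63 * 0.24)
V = 69.92 / 0.1512
V = 462.43 L


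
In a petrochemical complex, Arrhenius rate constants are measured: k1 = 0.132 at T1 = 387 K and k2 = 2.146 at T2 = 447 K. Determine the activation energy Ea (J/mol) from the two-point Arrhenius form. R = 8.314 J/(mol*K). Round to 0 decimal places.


Ea = R * ln(k2/k1) / (1/T1 - 1/T2)
ln(k2/k1) = ln(2.146/0.132) = 2.788559
1/T1 - 1/T2 = 1/387 - 1/447 = 0.000346842863
Ea = 8.314 * 2.788559 / 0.000346842863
Ea = 66843 J/mol


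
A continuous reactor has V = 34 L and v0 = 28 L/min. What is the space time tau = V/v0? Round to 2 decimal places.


tau = V / v0
tau = 34 / 28
tau = 1.21 min


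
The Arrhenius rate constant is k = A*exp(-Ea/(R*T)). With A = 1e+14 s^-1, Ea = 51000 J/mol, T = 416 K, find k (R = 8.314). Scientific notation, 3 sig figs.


k = A * exp(-Ea/(R*T))
k = 1e+14 * exp(-51000 / (8.314 * 416))
k = 1e+14 * exp(-14.745749)
k = 3.94e+07


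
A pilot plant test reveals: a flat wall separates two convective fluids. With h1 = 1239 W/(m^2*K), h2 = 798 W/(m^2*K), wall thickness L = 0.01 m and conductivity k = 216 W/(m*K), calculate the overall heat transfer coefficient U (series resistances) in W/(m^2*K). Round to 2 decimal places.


1/U = 1/h1 + L/k + 1/h2
1/U = 1/1239 + 0.01/216 + 1/798
1/U = 0.0008071025 + 4.62963e-05 + 0.0012531328
1/U = 0.0021065316
U = 474.71 W/(m^2*K)


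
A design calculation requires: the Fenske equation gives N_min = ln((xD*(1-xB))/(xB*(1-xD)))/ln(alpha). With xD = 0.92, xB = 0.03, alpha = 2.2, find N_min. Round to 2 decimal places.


N_min = ln((xD*(1-xB))/(xB*(1-xD))) / ln(alpha)
Numerator inside ln: 0.8924 / 0.0024 = 371.833333
ln(371.833333) = 5.918446
ln(alpha) = ln(2.2) = 0.788457
N_min = 5.918446 / 0.788457 = 7.51


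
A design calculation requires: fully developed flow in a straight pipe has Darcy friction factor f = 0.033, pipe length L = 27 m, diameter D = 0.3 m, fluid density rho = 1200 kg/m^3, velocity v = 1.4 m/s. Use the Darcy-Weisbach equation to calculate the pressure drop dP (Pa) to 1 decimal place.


dP = f * (L/D) * (rho*v^2/2)
dP = 0.033 * (27/0.3) * (1200*1.4^2/2)
L/D = 90.0
rho*v^2/2 = 1200*1.96/2 = 1176.0
dP = 0.033 * 90.0 * 1176.0
dP = 3492.7 Pa


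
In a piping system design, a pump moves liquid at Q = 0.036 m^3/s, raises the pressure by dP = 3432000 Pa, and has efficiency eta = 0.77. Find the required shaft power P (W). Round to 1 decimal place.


P = Q * dP / eta
P = 0.036 * 3432000 / 0.77
P = 123552.0 / 0.77
P = 160457.1 W


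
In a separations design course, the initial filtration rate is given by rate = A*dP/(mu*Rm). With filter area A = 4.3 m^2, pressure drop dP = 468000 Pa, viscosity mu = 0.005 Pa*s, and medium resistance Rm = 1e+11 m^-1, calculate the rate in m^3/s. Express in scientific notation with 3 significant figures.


rate = A * dP / (mu * Rm)
rate = 4.3 * 468000 / (0.005 * 1e+11)
rate = 2012400.0 / 5.000e+08
rate = 4.02e-03 m^3/s


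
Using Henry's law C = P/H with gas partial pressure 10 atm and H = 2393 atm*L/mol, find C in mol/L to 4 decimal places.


C = P / H
C = 10 / 2393
C = 0.0042 mol/L


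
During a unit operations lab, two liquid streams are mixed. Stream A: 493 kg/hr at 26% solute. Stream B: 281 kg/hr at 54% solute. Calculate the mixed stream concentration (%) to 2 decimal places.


Mass balance on solute: F1*x1 + F2*x2 = F3*x3
F3 = F1 + F2 = 493 + 281 = 774 kg/hr
x3 = (F1*x1 + F2*x2)/F3
x3 = (493*0.26 + 281*0.54) / 774
x3 = 36.17%


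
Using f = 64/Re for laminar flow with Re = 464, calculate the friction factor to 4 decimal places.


f = 64 / Re
f = 64 / 464
f = 0.1379


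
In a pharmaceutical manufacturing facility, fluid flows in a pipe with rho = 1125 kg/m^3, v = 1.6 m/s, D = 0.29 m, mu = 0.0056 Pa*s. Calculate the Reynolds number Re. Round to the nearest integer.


Re = rho * v * D / mu
Re = 1125 * 1.6 * 0.29 / 0.0056
Re = 522.0 / 0.0056
Re = 93214


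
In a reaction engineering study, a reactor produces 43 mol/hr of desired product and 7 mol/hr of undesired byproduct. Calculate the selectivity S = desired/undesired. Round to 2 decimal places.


S = desired product rate / undesired product rate
S = 43 / 7
S = 6.14


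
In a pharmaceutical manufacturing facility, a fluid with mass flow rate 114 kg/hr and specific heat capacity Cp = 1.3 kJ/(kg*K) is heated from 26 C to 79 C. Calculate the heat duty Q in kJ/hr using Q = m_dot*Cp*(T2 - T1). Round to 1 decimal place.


Q = m_dot * Cp * (T2 - T1)
Q = 114 * 1.3 * (79 - 26)
Q = 114 * 1.3 * 53
Q = 7854.6 kJ/hr


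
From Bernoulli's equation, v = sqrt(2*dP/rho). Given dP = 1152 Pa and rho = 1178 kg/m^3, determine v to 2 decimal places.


v = sqrt(2*dP/rho)
v = sqrt(2*1152/1178)
v = sqrt(1.955857)
v = 1.40 m/s


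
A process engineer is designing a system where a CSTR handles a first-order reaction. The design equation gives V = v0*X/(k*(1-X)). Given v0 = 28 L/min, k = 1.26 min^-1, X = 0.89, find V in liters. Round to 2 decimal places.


V = v0 * X / (k * (1 - X))
V = 28 * 0.89 / (1.26 * (1 - 0.89))
V = 24.92 / (1.26 * 0.11)
V = 24.92 / 0.1386
V = 179.80 L


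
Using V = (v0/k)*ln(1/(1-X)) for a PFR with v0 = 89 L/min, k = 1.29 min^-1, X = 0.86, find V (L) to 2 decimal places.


V = (v0/k) * ln(1/(1-X))
V = (89/1.29) * ln(1/(1-0.86))
V = 68.992248 * ln(7.142857)
V = 68.992248 * 1.966113
V = 135.65 L


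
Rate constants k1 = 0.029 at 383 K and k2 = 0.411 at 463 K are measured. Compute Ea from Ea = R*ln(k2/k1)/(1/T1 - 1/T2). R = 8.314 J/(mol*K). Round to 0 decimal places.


Ea = R * ln(k2/k1) / (1/T1 - 1/T2)
ln(k2/k1) = ln(0.411/0.029) = 2.6512974
1/T1 - 1/T2 = 1/383 - 1/463 = 0.000451138844
Ea = 8.314 * 2.6512974 / 0.000451138844
Ea = 48861 J/mol


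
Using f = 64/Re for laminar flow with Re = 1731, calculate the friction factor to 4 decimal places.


f = 64 / Re
f = 64 / 1731
f = 0.0370


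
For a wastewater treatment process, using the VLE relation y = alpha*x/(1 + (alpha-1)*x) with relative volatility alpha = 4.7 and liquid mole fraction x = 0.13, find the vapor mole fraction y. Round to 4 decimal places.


y = alpha*x / (1 + (alpha-1)*x)
y = 4.7*0.13 / (1 + (4.7-1)*0.13)
y = 0.611 / (1 + 0.481)
y = 0.611 / 1.481
y = 0.4126


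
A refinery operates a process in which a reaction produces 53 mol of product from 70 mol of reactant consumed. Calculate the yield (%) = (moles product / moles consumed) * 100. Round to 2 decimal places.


Yield = (moles product / moles consumed) * 100%
Yield = (53 / 70) * 100
Yield = 0.7571 * 100
Yield = 75.71%


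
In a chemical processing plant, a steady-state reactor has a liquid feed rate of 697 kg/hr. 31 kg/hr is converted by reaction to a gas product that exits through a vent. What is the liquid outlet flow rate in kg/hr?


Steady-state mass balance on the main outlet: F_out = F_in - F_removed
F_out = 697 - 31
F_out = 666 kg/hr


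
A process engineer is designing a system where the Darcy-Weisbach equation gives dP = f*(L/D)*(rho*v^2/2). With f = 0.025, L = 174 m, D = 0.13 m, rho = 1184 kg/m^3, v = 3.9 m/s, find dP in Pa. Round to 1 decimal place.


dP = f * (L/D) * (rho*v^2/2)
dP = 0.025 * (174/0.13) * (1184*3.9^2/2)
L/D = 1338.46153846
rho*v^2/2 = 1184*15.21/2 = 9004.32
dP = 0.025 * 1338.46153846 * 9004.32
dP = 301298.4 Pa


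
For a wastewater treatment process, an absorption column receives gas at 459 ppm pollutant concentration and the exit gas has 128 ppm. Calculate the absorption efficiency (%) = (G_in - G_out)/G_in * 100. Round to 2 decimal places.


Efficiency = (G_in - G_out) / G_in * 100%
Efficiency = (459 - 128) / 459 * 100
Efficiency = 331 / 459 * 100
Efficiency = 72.11%


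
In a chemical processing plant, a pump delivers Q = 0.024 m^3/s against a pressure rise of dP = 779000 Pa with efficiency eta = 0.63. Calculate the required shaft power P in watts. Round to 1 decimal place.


P = Q * dP / eta
P = 0.024 * 779000 / 0.63
P = 18696.0 / 0.63
P = 29676.2 W


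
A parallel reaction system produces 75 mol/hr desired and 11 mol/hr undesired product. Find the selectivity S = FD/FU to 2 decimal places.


S = desired product rate / undesired product rate
S = 75 / 11
S = 6.82


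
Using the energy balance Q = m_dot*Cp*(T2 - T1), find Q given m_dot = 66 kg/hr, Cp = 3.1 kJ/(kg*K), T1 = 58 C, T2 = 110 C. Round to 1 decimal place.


Q = m_dot * Cp * (T2 - T1)
Q = 66 * 3.1 * (110 - 58)
Q = 66 * 3.1 * 52
Q = 10639.2 kJ/hr


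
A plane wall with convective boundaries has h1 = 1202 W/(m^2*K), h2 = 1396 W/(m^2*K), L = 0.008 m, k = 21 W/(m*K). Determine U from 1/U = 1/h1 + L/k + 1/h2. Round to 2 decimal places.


1/U = 1/h1 + L/k + 1/h2
1/U = 1/1202 + 0.008/21 + 1/1396
1/U = 0.0008319468 + 0.0003809524 + 0.0007163324
1/U = 0.0019292316
U = 518.34 W/(m^2*K)


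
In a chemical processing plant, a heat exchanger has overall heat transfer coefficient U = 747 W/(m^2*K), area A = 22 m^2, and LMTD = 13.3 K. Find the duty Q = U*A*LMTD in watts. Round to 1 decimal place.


Q = U * A * LMTD
Q = 747 * 22 * 13.3
Q = 218572.2 W


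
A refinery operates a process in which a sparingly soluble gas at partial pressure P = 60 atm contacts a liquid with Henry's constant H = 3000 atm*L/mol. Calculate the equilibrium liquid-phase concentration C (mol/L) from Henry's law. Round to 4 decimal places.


C = P / H
C = 60 / 3000
C = 0.0200 mol/L


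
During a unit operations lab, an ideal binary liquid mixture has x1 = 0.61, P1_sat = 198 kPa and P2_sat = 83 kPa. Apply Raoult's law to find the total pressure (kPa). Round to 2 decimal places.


P = x1*P1_sat + x2*P2_sat
x2 = 1 - x1 = 1 - 0.61 = 0.39
P = 0.61*198 + 0.39*83
P = 120.78 + 32.37
P = 153.15 kPa


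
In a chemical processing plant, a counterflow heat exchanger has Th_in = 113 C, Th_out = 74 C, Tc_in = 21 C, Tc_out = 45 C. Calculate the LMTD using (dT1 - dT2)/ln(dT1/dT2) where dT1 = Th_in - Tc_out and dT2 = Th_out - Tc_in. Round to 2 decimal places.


dT1 = Th_in - Tc_out = 113 - 45 = 68
dT2 = Th_out - Tc_in = 74 - 21 = 53
LMTD = (dT1 - dT2) / ln(dT1/dT2)
LMTD = (68 - 53) / ln(68/53)
LMTD = 60.19 K


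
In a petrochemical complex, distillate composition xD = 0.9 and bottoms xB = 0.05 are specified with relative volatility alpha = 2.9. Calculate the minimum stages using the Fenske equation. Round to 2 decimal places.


N_min = ln((xD*(1-xB))/(xB*(1-xD))) / ln(alpha)
Numerator inside ln: 0.855 / 0.005 = 171.0
ln(171.0) = 5.141664
ln(alpha) = ln(2.9) = 1.064711
N_min = 5.141664 / 1.064711 = 4.83


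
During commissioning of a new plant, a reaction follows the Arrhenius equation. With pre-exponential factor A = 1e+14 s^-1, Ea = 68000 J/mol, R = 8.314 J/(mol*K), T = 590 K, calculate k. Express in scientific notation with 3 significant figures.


k = A * exp(-Ea/(R*T))
k = 1e+14 * exp(-68000 / (8.314 * 590))
k = 1e+14 * exp(-13.86267)
k = 9.54e+07


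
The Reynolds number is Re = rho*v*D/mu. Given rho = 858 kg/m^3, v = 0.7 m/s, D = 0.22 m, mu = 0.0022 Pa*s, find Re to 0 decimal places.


Re = rho * v * D / mu
Re = 858 * 0.7 * 0.22 / 0.0022
Re = 132.132 / 0.0022
Re = 60060


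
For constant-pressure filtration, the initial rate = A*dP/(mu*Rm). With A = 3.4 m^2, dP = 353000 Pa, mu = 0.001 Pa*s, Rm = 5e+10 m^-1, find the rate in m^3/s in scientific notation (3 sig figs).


rate = A * dP / (mu * Rm)
rate = 3.4 * 353000 / (0.001 * 5e+10)
rate = 1200200.0 / 5.000e+07
rate = 2.40e-02 m^3/s


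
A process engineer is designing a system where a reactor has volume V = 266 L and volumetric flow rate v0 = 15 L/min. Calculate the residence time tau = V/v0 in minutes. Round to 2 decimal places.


tau = V / v0
tau = 266 / 15
tau = 17.73 min


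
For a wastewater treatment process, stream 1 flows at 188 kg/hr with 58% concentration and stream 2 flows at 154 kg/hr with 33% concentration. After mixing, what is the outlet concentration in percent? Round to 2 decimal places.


Mass balance on solute: F1*x1 + F2*x2 = F3*x3
F3 = F1 + F2 = 188 + 154 = 342 kg/hr
x3 = (F1*x1 + F2*x2)/F3
x3 = (188*0.58 + 154*0.33) / 342
x3 = 46.74%


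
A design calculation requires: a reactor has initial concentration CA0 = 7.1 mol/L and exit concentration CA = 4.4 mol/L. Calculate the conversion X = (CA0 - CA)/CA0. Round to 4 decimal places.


X = (CA0 - CA) / CA0
X = (7.1 - 4.4) / 7.1
X = 2.7 / 7.1
X = 0.3803


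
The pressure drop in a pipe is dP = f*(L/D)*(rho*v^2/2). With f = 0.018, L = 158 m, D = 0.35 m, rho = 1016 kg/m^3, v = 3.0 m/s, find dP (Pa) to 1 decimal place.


dP = f * (L/D) * (rho*v^2/2)
dP = 0.018 * (158/0.35) * (1016*3.0^2/2)
L/D = 451.42857143
rho*v^2/2 = 1016*9.0/2 = 4572.0
dP = 0.018 * 451.42857143 * 4572.0
dP = 37150.8 Pa


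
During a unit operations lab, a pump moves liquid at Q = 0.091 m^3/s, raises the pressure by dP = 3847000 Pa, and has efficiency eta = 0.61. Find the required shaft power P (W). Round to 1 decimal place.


P = Q * dP / eta
P = 0.091 * 3847000 / 0.61
P = 350077.0 / 0.61
P = 573896.7 W
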